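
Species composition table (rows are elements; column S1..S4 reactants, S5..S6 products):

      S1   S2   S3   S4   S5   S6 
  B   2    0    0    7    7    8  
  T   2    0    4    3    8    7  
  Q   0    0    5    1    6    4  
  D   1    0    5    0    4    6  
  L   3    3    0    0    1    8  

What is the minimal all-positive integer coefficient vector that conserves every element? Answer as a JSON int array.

B: 5·2+4·0+5·0+5·7 = 45 | 3·7+3·8 = 45
T: 5·2+4·0+5·4+5·3 = 45 | 3·8+3·7 = 45
Q: 5·0+4·0+5·5+5·1 = 30 | 3·6+3·4 = 30
D: 5·1+4·0+5·5+5·0 = 30 | 3·4+3·6 = 30
L: 5·3+4·3+5·0+5·0 = 27 | 3·1+3·8 = 27
gcd(5,4,5,5,3,3) = 1

Coefficients: [5, 4, 5, 5, 3, 3]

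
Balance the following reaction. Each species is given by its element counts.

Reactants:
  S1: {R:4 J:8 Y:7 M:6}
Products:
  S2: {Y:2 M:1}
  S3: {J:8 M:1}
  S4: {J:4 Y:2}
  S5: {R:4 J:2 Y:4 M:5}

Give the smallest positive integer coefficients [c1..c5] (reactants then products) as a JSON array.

Coefficients: [6, 4, 2, 5, 6]

R: 6·4 = 24 | 4·0+2·0+5·0+6·4 = 24
J: 6·8 = 48 | 4·0+2·8+5·4+6·2 = 48
Y: 6·7 = 42 | 4·2+2·0+5·2+6·4 = 42
M: 6·6 = 36 | 4·1+2·1+5·0+6·5 = 36
gcd(6,4,2,5,6) = 1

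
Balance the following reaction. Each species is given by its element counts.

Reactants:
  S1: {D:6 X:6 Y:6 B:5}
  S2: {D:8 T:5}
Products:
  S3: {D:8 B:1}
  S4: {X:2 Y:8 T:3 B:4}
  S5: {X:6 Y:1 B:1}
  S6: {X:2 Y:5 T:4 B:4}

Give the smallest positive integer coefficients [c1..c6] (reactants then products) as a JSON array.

Coefficients: [4, 2, 5, 2, 3, 1]

D: 4·6+2·8 = 40 | 5·8+2·0+3·0+1·0 = 40
X: 4·6+2·0 = 24 | 5·0+2·2+3·6+1·2 = 24
Y: 4·6+2·0 = 24 | 5·0+2·8+3·1+1·5 = 24
T: 4·0+2·5 = 10 | 5·0+2·3+3·0+1·4 = 10
B: 4·5+2·0 = 20 | 5·1+2·4+3·1+1·4 = 20
gcd(4,2,5,2,3,1) = 1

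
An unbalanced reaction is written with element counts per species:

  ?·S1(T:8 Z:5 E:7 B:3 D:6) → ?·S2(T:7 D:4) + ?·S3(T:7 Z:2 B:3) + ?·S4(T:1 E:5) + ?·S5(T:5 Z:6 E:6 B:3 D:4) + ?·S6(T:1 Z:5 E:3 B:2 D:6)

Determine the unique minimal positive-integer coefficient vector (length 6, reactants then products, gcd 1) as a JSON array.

Coefficients: [5, 2, 2, 4, 1, 3]

T: 5·8 = 40 | 2·7+2·7+4·1+1·5+3·1 = 40
Z: 5·5 = 25 | 2·0+2·2+4·0+1·6+3·5 = 25
E: 5·7 = 35 | 2·0+2·0+4·5+1·6+3·3 = 35
B: 5·3 = 15 | 2·0+2·3+4·0+1·3+3·2 = 15
D: 5·6 = 30 | 2·4+2·0+4·0+1·4+3·6 = 30
gcd(5,2,2,4,1,3) = 1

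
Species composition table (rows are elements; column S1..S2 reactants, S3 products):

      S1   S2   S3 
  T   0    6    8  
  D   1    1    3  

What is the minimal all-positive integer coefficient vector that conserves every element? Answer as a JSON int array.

T: 5·0+4·6 = 24 | 3·8 = 24
D: 5·1+4·1 = 9 | 3·3 = 9
gcd(5,4,3) = 1

Coefficients: [5, 4, 3]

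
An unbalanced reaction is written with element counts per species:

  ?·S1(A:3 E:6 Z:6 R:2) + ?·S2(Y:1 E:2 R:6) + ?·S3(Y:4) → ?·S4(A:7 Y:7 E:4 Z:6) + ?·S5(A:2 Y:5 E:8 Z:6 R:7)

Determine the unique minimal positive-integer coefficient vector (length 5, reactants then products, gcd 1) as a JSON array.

Coefficients: [5, 3, 6, 1, 4]

A: 5·3+3·0+6·0 = 15 | 1·7+4·2 = 15
Y: 5·0+3·1+6·4 = 27 | 1·7+4·5 = 27
E: 5·6+3·2+6·0 = 36 | 1·4+4·8 = 36
Z: 5·6+3·0+6·0 = 30 | 1·6+4·6 = 30
R: 5·2+3·6+6·0 = 28 | 1·0+4·7 = 28
gcd(5,3,6,1,4) = 1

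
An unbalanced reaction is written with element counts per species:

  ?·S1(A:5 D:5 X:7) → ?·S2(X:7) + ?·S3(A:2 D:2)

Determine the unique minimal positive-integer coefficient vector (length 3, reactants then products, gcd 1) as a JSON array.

A: 2·5 = 10 | 2·0+5·2 = 10
D: 2·5 = 10 | 2·0+5·2 = 10
X: 2·7 = 14 | 2·7+5·0 = 14
gcd(2,2,5) = 1

Coefficients: [2, 2, 5]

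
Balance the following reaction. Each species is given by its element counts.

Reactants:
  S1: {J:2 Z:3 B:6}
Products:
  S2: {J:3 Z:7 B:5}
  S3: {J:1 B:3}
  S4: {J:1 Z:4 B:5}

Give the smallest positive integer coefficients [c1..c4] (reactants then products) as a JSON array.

J: 5·2 = 10 | 1·3+5·1+2·1 = 10
Z: 5·3 = 15 | 1·7+5·0+2·4 = 15
B: 5·6 = 30 | 1·5+5·3+2·5 = 30
gcd(5,1,5,2) = 1

Coefficients: [5, 1, 5, 2]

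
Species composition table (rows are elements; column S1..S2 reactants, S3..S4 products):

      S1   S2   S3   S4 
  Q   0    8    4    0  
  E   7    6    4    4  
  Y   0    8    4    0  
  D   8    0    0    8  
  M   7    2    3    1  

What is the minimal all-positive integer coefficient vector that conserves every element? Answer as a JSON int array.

Coefficients: [2, 3, 6, 2]

Q: 2·0+3·8 = 24 | 6·4+2·0 = 24
E: 2·7+3·6 = 32 | 6·4+2·4 = 32
Y: 2·0+3·8 = 24 | 6·4+2·0 = 24
D: 2·8+3·0 = 16 | 6·0+2·8 = 16
M: 2·7+3·2 = 20 | 6·3+2·1 = 20
gcd(2,3,6,2) = 1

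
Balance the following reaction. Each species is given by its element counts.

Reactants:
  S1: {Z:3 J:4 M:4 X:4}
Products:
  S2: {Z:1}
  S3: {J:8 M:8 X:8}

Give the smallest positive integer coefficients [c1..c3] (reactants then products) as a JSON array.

Coefficients: [2, 6, 1]

Z: 2·3 = 6 | 6·1+1·0 = 6
J: 2·4 = 8 | 6·0+1·8 = 8
M: 2·4 = 8 | 6·0+1·8 = 8
X: 2·4 = 8 | 6·0+1·8 = 8
gcd(2,6,1) = 1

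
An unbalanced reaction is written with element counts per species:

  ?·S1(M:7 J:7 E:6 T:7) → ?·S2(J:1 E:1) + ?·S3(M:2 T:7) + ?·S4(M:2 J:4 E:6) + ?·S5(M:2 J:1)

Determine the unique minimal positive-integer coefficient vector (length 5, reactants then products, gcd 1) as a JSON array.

M: 2·7 = 14 | 6·0+2·2+1·2+4·2 = 14
J: 2·7 = 14 | 6·1+2·0+1·4+4·1 = 14
E: 2·6 = 12 | 6·1+2·0+1·6+4·0 = 12
T: 2·7 = 14 | 6·0+2·7+1·0+4·0 = 14
gcd(2,6,2,1,4) = 1

Coefficients: [2, 6, 2, 1, 4]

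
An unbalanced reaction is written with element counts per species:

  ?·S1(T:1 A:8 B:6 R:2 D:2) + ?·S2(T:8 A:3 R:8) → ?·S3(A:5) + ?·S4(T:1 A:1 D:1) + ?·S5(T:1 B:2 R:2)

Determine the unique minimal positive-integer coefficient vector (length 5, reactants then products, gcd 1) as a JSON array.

T: 2·1+1·8 = 10 | 3·0+4·1+6·1 = 10
A: 2·8+1·3 = 19 | 3·5+4·1+6·0 = 19
B: 2·6+1·0 = 12 | 3·0+4·0+6·2 = 12
R: 2·2+1·8 = 12 | 3·0+4·0+6·2 = 12
D: 2·2+1·0 = 4 | 3·0+4·1+6·0 = 4
gcd(2,1,3,4,6) = 1

Coefficients: [2, 1, 3, 4, 6]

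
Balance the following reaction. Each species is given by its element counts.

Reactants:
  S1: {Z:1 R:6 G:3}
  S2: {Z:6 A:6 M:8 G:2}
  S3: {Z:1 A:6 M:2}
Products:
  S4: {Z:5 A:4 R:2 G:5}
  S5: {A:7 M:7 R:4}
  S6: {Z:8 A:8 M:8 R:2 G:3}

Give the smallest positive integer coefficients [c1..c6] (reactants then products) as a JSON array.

Z: 5·1+6·6+6·1 = 47 | 3·5+4·0+4·8 = 47
A: 5·0+6·6+6·6 = 72 | 3·4+4·7+4·8 = 72
M: 5·0+6·8+6·2 = 60 | 3·0+4·7+4·8 = 60
R: 5·6+6·0+6·0 = 30 | 3·2+4·4+4·2 = 30
G: 5·3+6·2+6·0 = 27 | 3·5+4·0+4·3 = 27
gcd(5,6,6,3,4,4) = 1

Coefficients: [5, 6, 6, 3, 4, 4]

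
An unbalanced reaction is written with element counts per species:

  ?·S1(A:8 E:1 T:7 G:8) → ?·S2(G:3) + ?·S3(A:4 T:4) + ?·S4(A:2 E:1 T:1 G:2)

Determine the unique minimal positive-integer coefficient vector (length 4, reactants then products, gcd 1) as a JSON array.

A: 2·8 = 16 | 4·0+3·4+2·2 = 16
E: 2·1 = 2 | 4·0+3·0+2·1 = 2
T: 2·7 = 14 | 4·0+3·4+2·1 = 14
G: 2·8 = 16 | 4·3+3·0+2·2 = 16
gcd(2,4,3,2) = 1

Coefficients: [2, 4, 3, 2]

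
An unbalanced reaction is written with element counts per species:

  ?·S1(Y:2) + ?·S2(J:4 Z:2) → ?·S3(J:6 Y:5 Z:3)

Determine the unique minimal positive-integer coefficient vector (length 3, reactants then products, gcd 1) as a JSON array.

J: 5·0+3·4 = 12 | 2·6 = 12
Y: 5·2+3·0 = 10 | 2·5 = 10
Z: 5·0+3·2 = 6 | 2·3 = 6
gcd(5,3,2) = 1

Coefficients: [5, 3, 2]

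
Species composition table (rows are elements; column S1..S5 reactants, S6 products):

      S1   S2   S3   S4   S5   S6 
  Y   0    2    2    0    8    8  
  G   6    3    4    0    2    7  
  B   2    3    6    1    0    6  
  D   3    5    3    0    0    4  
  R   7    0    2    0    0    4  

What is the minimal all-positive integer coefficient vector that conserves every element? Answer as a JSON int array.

Y: 2·0+1·2+3·2+5·0+4·8 = 40 | 5·8 = 40
G: 2·6+1·3+3·4+5·0+4·2 = 35 | 5·7 = 35
B: 2·2+1·3+3·6+5·1+4·0 = 30 | 5·6 = 30
D: 2·3+1·5+3·3+5·0+4·0 = 20 | 5·4 = 20
R: 2·7+1·0+3·2+5·0+4·0 = 20 | 5·4 = 20
gcd(2,1,3,5,4,5) = 1

Coefficients: [2, 1, 3, 5, 4, 5]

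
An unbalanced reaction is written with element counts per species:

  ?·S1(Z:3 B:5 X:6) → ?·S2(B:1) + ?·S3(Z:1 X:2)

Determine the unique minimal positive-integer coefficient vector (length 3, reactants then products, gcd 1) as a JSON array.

Coefficients: [1, 5, 3]

Z: 1·3 = 3 | 5·0+3·1 = 3
B: 1·5 = 5 | 5·1+3·0 = 5
X: 1·6 = 6 | 5·0+3·2 = 6
gcd(1,5,3) = 1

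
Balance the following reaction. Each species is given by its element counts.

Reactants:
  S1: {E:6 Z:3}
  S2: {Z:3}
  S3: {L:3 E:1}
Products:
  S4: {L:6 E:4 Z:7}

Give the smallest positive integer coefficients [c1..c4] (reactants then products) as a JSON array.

L: 1·0+6·0+6·3 = 18 | 3·6 = 18
E: 1·6+6·0+6·1 = 12 | 3·4 = 12
Z: 1·3+6·3+6·0 = 21 | 3·7 = 21
gcd(1,6,6,3) = 1

Coefficients: [1, 6, 6, 3]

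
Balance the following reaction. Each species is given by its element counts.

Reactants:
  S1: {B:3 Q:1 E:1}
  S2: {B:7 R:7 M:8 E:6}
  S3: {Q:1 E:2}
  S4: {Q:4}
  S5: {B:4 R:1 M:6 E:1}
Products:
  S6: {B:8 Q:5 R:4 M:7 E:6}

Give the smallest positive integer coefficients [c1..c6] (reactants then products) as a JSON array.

B: 5·3+3·7+5·0+5·0+3·4 = 48 | 6·8 = 48
Q: 5·1+3·0+5·1+5·4+3·0 = 30 | 6·5 = 30
R: 5·0+3·7+5·0+5·0+3·1 = 24 | 6·4 = 24
M: 5·0+3·8+5·0+5·0+3·6 = 42 | 6·7 = 42
E: 5·1+3·6+5·2+5·0+3·1 = 36 | 6·6 = 36
gcd(5,3,5,5,3,6) = 1

Coefficients: [5, 3, 5, 5, 3, 6]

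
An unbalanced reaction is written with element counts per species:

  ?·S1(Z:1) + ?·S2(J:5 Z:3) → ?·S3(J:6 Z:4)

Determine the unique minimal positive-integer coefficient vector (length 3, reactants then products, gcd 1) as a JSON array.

J: 2·0+6·5 = 30 | 5·6 = 30
Z: 2·1+6·3 = 20 | 5·4 = 20
gcd(2,6,5) = 1

Coefficients: [2, 6, 5]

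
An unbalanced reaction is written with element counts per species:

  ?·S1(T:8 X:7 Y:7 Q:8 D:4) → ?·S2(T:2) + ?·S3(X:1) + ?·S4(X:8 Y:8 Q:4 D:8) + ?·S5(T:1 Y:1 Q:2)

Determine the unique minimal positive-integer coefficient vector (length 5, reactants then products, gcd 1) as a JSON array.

T: 2·8 = 16 | 5·2+6·0+1·0+6·1 = 16
X: 2·7 = 14 | 5·0+6·1+1·8+6·0 = 14
Y: 2·7 = 14 | 5·0+6·0+1·8+6·1 = 14
Q: 2·8 = 16 | 5·0+6·0+1·4+6·2 = 16
D: 2·4 = 8 | 5·0+6·0+1·8+6·0 = 8
gcd(2,5,6,1,6) = 1

Coefficients: [2, 5, 6, 1, 6]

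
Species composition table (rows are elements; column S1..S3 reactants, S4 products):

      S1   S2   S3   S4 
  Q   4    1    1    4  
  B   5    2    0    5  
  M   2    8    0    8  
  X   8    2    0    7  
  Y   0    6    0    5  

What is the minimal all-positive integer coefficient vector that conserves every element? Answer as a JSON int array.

Coefficients: [4, 5, 3, 6]

Q: 4·4+5·1+3·1 = 24 | 6·4 = 24
B: 4·5+5·2+3·0 = 30 | 6·5 = 30
M: 4·2+5·8+3·0 = 48 | 6·8 = 48
X: 4·8+5·2+3·0 = 42 | 6·7 = 42
Y: 4·0+5·6+3·0 = 30 | 6·5 = 30
gcd(4,5,3,6) = 1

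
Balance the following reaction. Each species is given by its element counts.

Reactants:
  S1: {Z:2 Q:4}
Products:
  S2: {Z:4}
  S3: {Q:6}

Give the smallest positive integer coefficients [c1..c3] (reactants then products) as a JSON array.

Z: 6·2 = 12 | 3·4+4·0 = 12
Q: 6·4 = 24 | 3·0+4·6 = 24
gcd(6,3,4) = 1

Coefficients: [6, 3, 4]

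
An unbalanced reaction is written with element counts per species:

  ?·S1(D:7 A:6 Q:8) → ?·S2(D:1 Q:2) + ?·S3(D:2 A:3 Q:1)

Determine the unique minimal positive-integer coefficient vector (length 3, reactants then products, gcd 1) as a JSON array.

D: 1·7 = 7 | 3·1+2·2 = 7
A: 1·6 = 6 | 3·0+2·3 = 6
Q: 1·8 = 8 | 3·2+2·1 = 8
gcd(1,3,2) = 1

Coefficients: [1, 3, 2]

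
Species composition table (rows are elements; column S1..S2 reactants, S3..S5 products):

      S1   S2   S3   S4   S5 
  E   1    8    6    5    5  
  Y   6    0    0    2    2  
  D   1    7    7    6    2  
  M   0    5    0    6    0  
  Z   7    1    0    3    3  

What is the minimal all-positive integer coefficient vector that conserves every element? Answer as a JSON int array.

Coefficients: [3, 6, 1, 5, 4]

E: 3·1+6·8 = 51 | 1·6+5·5+4·5 = 51
Y: 3·6+6·0 = 18 | 1·0+5·2+4·2 = 18
D: 3·1+6·7 = 45 | 1·7+5·6+4·2 = 45
M: 3·0+6·5 = 30 | 1·0+5·6+4·0 = 30
Z: 3·7+6·1 = 27 | 1·0+5·3+4·3 = 27
gcd(3,6,1,5,4) = 1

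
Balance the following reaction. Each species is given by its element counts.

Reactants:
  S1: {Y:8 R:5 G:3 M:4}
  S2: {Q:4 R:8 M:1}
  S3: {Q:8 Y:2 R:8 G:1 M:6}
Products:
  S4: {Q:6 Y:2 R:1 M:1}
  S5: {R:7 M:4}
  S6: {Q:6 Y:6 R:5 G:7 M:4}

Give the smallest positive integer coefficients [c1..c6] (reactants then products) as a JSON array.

Q: 1·0+1·4+4·8 = 36 | 5·6+5·0+1·6 = 36
Y: 1·8+1·0+4·2 = 16 | 5·2+5·0+1·6 = 16
R: 1·5+1·8+4·8 = 45 | 5·1+5·7+1·5 = 45
G: 1·3+1·0+4·1 = 7 | 5·0+5·0+1·7 = 7
M: 1·4+1·1+4·6 = 29 | 5·1+5·4+1·4 = 29
gcd(1,1,4,5,5,1) = 1

Coefficients: [1, 1, 4, 5, 5, 1]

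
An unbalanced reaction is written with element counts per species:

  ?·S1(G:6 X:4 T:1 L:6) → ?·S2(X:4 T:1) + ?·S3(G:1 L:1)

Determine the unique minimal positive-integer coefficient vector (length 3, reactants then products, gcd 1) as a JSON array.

Coefficients: [1, 1, 6]

G: 1·6 = 6 | 1·0+6·1 = 6
X: 1·4 = 4 | 1·4+6·0 = 4
T: 1·1 = 1 | 1·1+6·0 = 1
L: 1·6 = 6 | 1·0+6·1 = 6
gcd(1,1,6) = 1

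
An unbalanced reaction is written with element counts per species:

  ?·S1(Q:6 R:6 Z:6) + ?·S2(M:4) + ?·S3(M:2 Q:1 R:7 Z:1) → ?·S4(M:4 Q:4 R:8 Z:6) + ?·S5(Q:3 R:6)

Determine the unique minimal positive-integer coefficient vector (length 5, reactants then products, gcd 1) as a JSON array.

Coefficients: [5, 3, 6, 6, 4]

M: 5·0+3·4+6·2 = 24 | 6·4+4·0 = 24
Q: 5·6+3·0+6·1 = 36 | 6·4+4·3 = 36
R: 5·6+3·0+6·7 = 72 | 6·8+4·6 = 72
Z: 5·6+3·0+6·1 = 36 | 6·6+4·0 = 36
gcd(5,3,6,6,4) = 1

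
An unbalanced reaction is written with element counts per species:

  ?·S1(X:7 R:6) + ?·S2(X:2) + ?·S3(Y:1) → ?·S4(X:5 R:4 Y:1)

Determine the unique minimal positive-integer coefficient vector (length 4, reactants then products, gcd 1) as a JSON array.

Coefficients: [4, 1, 6, 6]

X: 4·7+1·2+6·0 = 30 | 6·5 = 30
R: 4·6+1·0+6·0 = 24 | 6·4 = 24
Y: 4·0+1·0+6·1 = 6 | 6·1 = 6
gcd(4,1,6,6) = 1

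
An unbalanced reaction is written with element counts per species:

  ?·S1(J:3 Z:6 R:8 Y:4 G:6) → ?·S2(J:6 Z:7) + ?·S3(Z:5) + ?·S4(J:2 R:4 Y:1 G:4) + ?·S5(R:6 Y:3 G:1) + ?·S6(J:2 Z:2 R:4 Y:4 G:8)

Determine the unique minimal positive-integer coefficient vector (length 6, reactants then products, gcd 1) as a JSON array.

Coefficients: [6, 1, 5, 4, 4, 2]

J: 6·3 = 18 | 1·6+5·0+4·2+4·0+2·2 = 18
Z: 6·6 = 36 | 1·7+5·5+4·0+4·0+2·2 = 36
R: 6·8 = 48 | 1·0+5·0+4·4+4·6+2·4 = 48
Y: 6·4 = 24 | 1·0+5·0+4·1+4·3+2·4 = 24
G: 6·6 = 36 | 1·0+5·0+4·4+4·1+2·8 = 36
gcd(6,1,5,4,4,2) = 1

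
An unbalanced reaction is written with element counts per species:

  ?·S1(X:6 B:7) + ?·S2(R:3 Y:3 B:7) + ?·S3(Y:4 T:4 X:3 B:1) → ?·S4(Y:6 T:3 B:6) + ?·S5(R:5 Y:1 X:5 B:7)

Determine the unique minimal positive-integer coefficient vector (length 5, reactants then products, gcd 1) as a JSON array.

R: 1·0+5·3+3·0 = 15 | 4·0+3·5 = 15
Y: 1·0+5·3+3·4 = 27 | 4·6+3·1 = 27
T: 1·0+5·0+3·4 = 12 | 4·3+3·0 = 12
X: 1·6+5·0+3·3 = 15 | 4·0+3·5 = 15
B: 1·7+5·7+3·1 = 45 | 4·6+3·7 = 45
gcd(1,5,3,4,3) = 1

Coefficients: [1, 5, 3, 4, 3]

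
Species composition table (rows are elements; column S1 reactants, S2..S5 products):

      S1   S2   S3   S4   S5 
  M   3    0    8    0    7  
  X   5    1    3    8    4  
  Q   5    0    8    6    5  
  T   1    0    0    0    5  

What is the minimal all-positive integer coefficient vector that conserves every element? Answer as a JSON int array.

Coefficients: [5, 2, 1, 2, 1]

M: 5·3 = 15 | 2·0+1·8+2·0+1·7 = 15
X: 5·5 = 25 | 2·1+1·3+2·8+1·4 = 25
Q: 5·5 = 25 | 2·0+1·8+2·6+1·5 = 25
T: 5·1 = 5 | 2·0+1·0+2·0+1·5 = 5
gcd(5,2,1,2,1) = 1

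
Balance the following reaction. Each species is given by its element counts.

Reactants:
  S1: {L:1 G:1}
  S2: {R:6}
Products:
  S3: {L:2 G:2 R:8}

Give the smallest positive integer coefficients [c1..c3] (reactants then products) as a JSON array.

L: 6·1+4·0 = 6 | 3·2 = 6
G: 6·1+4·0 = 6 | 3·2 = 6
R: 6·0+4·6 = 24 | 3·8 = 24
gcd(6,4,3) = 1

Coefficients: [6, 4, 3]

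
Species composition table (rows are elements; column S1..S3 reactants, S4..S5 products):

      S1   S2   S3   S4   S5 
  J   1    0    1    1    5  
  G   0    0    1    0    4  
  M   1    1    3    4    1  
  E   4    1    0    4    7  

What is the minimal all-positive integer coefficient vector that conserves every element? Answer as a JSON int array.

J: 6·1+3·0+4·1 = 10 | 5·1+1·5 = 10
G: 6·0+3·0+4·1 = 4 | 5·0+1·4 = 4
M: 6·1+3·1+4·3 = 21 | 5·4+1·1 = 21
E: 6·4+3·1+4·0 = 27 | 5·4+1·7 = 27
gcd(6,3,4,5,1) = 1

Coefficients: [6, 3, 4, 5, 1]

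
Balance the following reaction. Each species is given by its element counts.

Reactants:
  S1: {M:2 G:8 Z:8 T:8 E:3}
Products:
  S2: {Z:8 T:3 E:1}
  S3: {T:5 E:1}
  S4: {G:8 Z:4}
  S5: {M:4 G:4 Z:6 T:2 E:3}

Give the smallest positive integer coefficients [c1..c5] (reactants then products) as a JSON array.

M: 4·2 = 8 | 1·0+5·0+3·0+2·4 = 8
G: 4·8 = 32 | 1·0+5·0+3·8+2·4 = 32
Z: 4·8 = 32 | 1·8+5·0+3·4+2·6 = 32
T: 4·8 = 32 | 1·3+5·5+3·0+2·2 = 32
E: 4·3 = 12 | 1·1+5·1+3·0+2·3 = 12
gcd(4,1,5,3,2) = 1

Coefficients: [4, 1, 5, 3, 2]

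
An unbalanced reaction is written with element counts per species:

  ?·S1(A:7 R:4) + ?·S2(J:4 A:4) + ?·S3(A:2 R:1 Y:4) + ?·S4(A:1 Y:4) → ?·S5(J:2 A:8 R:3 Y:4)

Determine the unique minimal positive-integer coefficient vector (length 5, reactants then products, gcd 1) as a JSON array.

Coefficients: [4, 3, 2, 4, 6]

J: 4·0+3·4+2·0+4·0 = 12 | 6·2 = 12
A: 4·7+3·4+2·2+4·1 = 48 | 6·8 = 48
R: 4·4+3·0+2·1+4·0 = 18 | 6·3 = 18
Y: 4·0+3·0+2·4+4·4 = 24 | 6·4 = 24
gcd(4,3,2,4,6) = 1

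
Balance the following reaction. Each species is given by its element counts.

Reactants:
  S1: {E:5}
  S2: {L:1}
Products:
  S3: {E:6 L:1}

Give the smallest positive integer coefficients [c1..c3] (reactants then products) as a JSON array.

Coefficients: [6, 5, 5]

E: 6·5+5·0 = 30 | 5·6 = 30
L: 6·0+5·1 = 5 | 5·1 = 5
gcd(6,5,5) = 1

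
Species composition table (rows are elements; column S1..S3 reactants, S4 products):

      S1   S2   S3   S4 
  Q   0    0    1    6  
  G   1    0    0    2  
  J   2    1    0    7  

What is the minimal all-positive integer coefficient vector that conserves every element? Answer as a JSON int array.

Q: 2·0+3·0+6·1 = 6 | 1·6 = 6
G: 2·1+3·0+6·0 = 2 | 1·2 = 2
J: 2·2+3·1+6·0 = 7 | 1·7 = 7
gcd(2,3,6,1) = 1

Coefficients: [2, 3, 6, 1]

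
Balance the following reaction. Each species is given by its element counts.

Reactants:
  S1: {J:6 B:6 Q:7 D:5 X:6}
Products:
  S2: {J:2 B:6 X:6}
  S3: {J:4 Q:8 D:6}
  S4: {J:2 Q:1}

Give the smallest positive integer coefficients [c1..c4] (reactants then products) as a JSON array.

J: 6·6 = 36 | 6·2+5·4+2·2 = 36
B: 6·6 = 36 | 6·6+5·0+2·0 = 36
Q: 6·7 = 42 | 6·0+5·8+2·1 = 42
D: 6·5 = 30 | 6·0+5·6+2·0 = 30
X: 6·6 = 36 | 6·6+5·0+2·0 = 36
gcd(6,6,5,2) = 1

Coefficients: [6, 6, 5, 2]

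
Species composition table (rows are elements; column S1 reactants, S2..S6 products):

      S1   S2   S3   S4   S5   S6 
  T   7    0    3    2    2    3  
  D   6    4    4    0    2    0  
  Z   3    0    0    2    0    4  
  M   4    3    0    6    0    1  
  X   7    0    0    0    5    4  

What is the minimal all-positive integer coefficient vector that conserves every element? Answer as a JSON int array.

Coefficients: [6, 1, 5, 3, 6, 3]

T: 6·7 = 42 | 1·0+5·3+3·2+6·2+3·3 = 42
D: 6·6 = 36 | 1·4+5·4+3·0+6·2+3·0 = 36
Z: 6·3 = 18 | 1·0+5·0+3·2+6·0+3·4 = 18
M: 6·4 = 24 | 1·3+5·0+3·6+6·0+3·1 = 24
X: 6·7 = 42 | 1·0+5·0+3·0+6·5+3·4 = 42
gcd(6,1,5,3,6,3) = 1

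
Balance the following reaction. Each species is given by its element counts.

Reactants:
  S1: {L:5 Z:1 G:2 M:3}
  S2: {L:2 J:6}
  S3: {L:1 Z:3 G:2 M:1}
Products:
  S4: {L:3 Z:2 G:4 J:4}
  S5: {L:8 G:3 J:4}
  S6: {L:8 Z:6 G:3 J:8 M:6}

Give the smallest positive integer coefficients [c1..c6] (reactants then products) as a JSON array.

L: 4·5+6·2+6·1 = 38 | 2·3+1·8+3·8 = 38
Z: 4·1+6·0+6·3 = 22 | 2·2+1·0+3·6 = 22
G: 4·2+6·0+6·2 = 20 | 2·4+1·3+3·3 = 20
J: 4·0+6·6+6·0 = 36 | 2·4+1·4+3·8 = 36
M: 4·3+6·0+6·1 = 18 | 2·0+1·0+3·6 = 18
gcd(4,6,6,2,1,3) = 1

Coefficients: [4, 6, 6, 2, 1, 3]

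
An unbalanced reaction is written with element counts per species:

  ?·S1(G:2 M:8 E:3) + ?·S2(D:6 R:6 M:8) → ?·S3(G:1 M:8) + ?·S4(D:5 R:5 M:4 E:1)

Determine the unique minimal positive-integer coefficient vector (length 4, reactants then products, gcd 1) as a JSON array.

Coefficients: [2, 5, 4, 6]

D: 2·0+5·6 = 30 | 4·0+6·5 = 30
G: 2·2+5·0 = 4 | 4·1+6·0 = 4
R: 2·0+5·6 = 30 | 4·0+6·5 = 30
M: 2·8+5·8 = 56 | 4·8+6·4 = 56
E: 2·3+5·0 = 6 | 4·0+6·1 = 6
gcd(2,5,4,6) = 1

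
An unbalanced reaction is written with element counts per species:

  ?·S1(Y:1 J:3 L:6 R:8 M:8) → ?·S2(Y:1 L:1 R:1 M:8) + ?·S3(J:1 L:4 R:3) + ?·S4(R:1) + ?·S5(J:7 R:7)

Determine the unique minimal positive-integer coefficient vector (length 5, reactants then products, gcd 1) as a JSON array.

Coefficients: [4, 4, 5, 6, 1]

Y: 4·1 = 4 | 4·1+5·0+6·0+1·0 = 4
J: 4·3 = 12 | 4·0+5·1+6·0+1·7 = 12
L: 4·6 = 24 | 4·1+5·4+6·0+1·0 = 24
R: 4·8 = 32 | 4·1+5·3+6·1+1·7 = 32
M: 4·8 = 32 | 4·8+5·0+6·0+1·0 = 32
gcd(4,4,5,6,1) = 1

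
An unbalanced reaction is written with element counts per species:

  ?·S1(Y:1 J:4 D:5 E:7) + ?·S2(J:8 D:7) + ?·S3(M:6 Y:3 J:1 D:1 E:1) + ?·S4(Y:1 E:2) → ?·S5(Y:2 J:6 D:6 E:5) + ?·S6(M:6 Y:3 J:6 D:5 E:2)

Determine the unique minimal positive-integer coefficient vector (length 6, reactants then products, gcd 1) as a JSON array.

M: 1·0+3·0+2·6+5·0 = 12 | 3·0+2·6 = 12
Y: 1·1+3·0+2·3+5·1 = 12 | 3·2+2·3 = 12
J: 1·4+3·8+2·1+5·0 = 30 | 3·6+2·6 = 30
D: 1·5+3·7+2·1+5·0 = 28 | 3·6+2·5 = 28
E: 1·7+3·0+2·1+5·2 = 19 | 3·5+2·2 = 19
gcd(1,3,2,5,3,2) = 1

Coefficients: [1, 3, 2, 5, 3, 2]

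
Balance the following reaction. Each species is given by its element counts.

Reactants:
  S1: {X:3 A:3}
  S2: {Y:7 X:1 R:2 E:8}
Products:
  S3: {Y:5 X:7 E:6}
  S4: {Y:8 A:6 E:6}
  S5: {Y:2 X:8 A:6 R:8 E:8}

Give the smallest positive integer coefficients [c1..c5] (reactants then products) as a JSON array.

Y: 6·0+4·7 = 28 | 2·5+2·8+1·2 = 28
X: 6·3+4·1 = 22 | 2·7+2·0+1·8 = 22
A: 6·3+4·0 = 18 | 2·0+2·6+1·6 = 18
R: 6·0+4·2 = 8 | 2·0+2·0+1·8 = 8
E: 6·0+4·8 = 32 | 2·6+2·6+1·8 = 32
gcd(6,4,2,2,1) = 1

Coefficients: [6, 4, 2, 2, 1]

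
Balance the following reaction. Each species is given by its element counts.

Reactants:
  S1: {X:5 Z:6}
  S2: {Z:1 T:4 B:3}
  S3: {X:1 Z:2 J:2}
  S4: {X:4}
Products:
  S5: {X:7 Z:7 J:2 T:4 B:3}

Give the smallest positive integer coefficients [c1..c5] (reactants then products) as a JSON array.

X: 2·5+3·0+3·1+2·4 = 21 | 3·7 = 21
Z: 2·6+3·1+3·2+2·0 = 21 | 3·7 = 21
J: 2·0+3·0+3·2+2·0 = 6 | 3·2 = 6
T: 2·0+3·4+3·0+2·0 = 12 | 3·4 = 12
B: 2·0+3·3+3·0+2·0 = 9 | 3·3 = 9
gcd(2,3,3,2,3) = 1

Coefficients: [2, 3, 3, 2, 3]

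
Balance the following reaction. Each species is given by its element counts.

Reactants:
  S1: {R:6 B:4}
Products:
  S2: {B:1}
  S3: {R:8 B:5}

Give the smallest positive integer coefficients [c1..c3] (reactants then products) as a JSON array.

Coefficients: [4, 1, 3]

R: 4·6 = 24 | 1·0+3·8 = 24
B: 4·4 = 16 | 1·1+3·5 = 16
gcd(4,1,3) = 1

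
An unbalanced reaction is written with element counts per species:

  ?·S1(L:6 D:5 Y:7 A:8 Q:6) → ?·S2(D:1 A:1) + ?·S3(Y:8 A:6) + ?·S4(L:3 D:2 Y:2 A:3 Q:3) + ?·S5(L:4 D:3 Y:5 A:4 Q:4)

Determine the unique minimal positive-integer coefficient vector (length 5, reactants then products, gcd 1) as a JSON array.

Coefficients: [5, 4, 1, 6, 3]

L: 5·6 = 30 | 4·0+1·0+6·3+3·4 = 30
D: 5·5 = 25 | 4·1+1·0+6·2+3·3 = 25
Y: 5·7 = 35 | 4·0+1·8+6·2+3·5 = 35
A: 5·8 = 40 | 4·1+1·6+6·3+3·4 = 40
Q: 5·6 = 30 | 4·0+1·0+6·3+3·4 = 30
gcd(5,4,1,6,3) = 1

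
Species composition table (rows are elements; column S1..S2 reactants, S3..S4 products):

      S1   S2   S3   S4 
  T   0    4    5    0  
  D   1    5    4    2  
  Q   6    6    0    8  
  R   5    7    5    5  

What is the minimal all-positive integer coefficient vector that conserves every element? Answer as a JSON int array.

T: 3·0+5·4 = 20 | 4·5+6·0 = 20
D: 3·1+5·5 = 28 | 4·4+6·2 = 28
Q: 3·6+5·6 = 48 | 4·0+6·8 = 48
R: 3·5+5·7 = 50 | 4·5+6·5 = 50
gcd(3,5,4,6) = 1

Coefficients: [3, 5, 4, 6]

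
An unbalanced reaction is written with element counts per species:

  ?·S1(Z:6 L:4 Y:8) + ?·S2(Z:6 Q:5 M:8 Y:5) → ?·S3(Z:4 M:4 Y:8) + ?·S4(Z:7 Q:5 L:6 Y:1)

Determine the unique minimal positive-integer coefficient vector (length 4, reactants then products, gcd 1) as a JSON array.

Z: 3·6+2·6 = 30 | 4·4+2·7 = 30
Q: 3·0+2·5 = 10 | 4·0+2·5 = 10
M: 3·0+2·8 = 16 | 4·4+2·0 = 16
L: 3·4+2·0 = 12 | 4·0+2·6 = 12
Y: 3·8+2·5 = 34 | 4·8+2·1 = 34
gcd(3,2,4,2) = 1

Coefficients: [3, 2, 4, 2]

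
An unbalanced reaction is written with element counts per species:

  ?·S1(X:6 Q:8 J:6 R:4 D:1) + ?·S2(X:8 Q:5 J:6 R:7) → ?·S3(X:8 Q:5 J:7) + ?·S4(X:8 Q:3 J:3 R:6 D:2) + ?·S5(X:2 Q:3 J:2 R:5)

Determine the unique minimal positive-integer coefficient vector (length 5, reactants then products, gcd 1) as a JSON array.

Coefficients: [2, 4, 3, 1, 6]

X: 2·6+4·8 = 44 | 3·8+1·8+6·2 = 44
Q: 2·8+4·5 = 36 | 3·5+1·3+6·3 = 36
J: 2·6+4·6 = 36 | 3·7+1·3+6·2 = 36
R: 2·4+4·7 = 36 | 3·0+1·6+6·5 = 36
D: 2·1+4·0 = 2 | 3·0+1·2+6·0 = 2
gcd(2,4,3,1,6) = 1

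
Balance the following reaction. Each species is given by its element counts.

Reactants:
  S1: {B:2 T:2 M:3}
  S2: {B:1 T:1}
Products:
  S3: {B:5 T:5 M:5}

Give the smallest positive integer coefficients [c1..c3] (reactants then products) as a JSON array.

B: 5·2+5·1 = 15 | 3·5 = 15
T: 5·2+5·1 = 15 | 3·5 = 15
M: 5·3+5·0 = 15 | 3·5 = 15
gcd(5,5,3) = 1

Coefficients: [5, 5, 3]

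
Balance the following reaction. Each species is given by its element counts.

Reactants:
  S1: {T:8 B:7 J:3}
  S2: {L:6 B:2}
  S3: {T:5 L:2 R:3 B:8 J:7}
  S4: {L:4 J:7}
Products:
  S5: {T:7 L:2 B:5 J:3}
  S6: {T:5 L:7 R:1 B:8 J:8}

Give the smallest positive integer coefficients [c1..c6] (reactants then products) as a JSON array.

Coefficients: [6, 5, 2, 4, 4, 6]

T: 6·8+5·0+2·5+4·0 = 58 | 4·7+6·5 = 58
L: 6·0+5·6+2·2+4·4 = 50 | 4·2+6·7 = 50
R: 6·0+5·0+2·3+4·0 = 6 | 4·0+6·1 = 6
B: 6·7+5·2+2·8+4·0 = 68 | 4·5+6·8 = 68
J: 6·3+5·0+2·7+4·7 = 60 | 4·3+6·8 = 60
gcd(6,5,2,4,4,6) = 1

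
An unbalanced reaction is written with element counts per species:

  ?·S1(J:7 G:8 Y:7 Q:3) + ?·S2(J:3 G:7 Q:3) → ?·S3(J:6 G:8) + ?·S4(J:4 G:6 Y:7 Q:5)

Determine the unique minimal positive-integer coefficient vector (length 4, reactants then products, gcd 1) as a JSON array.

Coefficients: [6, 4, 5, 6]

J: 6·7+4·3 = 54 | 5·6+6·4 = 54
G: 6·8+4·7 = 76 | 5·8+6·6 = 76
Y: 6·7+4·0 = 42 | 5·0+6·7 = 42
Q: 6·3+4·3 = 30 | 5·0+6·5 = 30
gcd(6,4,5,6) = 1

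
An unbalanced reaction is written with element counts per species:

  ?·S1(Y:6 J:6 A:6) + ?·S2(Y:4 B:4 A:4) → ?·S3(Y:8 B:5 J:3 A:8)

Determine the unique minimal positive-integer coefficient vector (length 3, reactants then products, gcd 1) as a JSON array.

Y: 2·6+5·4 = 32 | 4·8 = 32
B: 2·0+5·4 = 20 | 4·5 = 20
J: 2·6+5·0 = 12 | 4·3 = 12
A: 2·6+5·4 = 32 | 4·8 = 32
gcd(2,5,4) = 1

Coefficients: [2, 5, 4]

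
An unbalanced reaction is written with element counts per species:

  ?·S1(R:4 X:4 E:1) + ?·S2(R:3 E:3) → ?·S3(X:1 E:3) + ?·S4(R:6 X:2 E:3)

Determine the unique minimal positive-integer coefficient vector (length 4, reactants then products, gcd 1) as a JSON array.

R: 3·4+6·3 = 30 | 2·0+5·6 = 30
X: 3·4+6·0 = 12 | 2·1+5·2 = 12
E: 3·1+6·3 = 21 | 2·3+5·3 = 21
gcd(3,6,2,5) = 1

Coefficients: [3, 6, 2, 5]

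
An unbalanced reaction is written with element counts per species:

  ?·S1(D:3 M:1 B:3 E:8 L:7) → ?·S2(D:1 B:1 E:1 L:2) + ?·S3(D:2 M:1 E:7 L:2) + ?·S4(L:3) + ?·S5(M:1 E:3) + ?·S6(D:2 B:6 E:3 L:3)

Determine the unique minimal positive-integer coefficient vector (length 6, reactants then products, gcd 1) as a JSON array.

Coefficients: [5, 3, 4, 5, 1, 2]

D: 5·3 = 15 | 3·1+4·2+5·0+1·0+2·2 = 15
M: 5·1 = 5 | 3·0+4·1+5·0+1·1+2·0 = 5
B: 5·3 = 15 | 3·1+4·0+5·0+1·0+2·6 = 15
E: 5·8 = 40 | 3·1+4·7+5·0+1·3+2·3 = 40
L: 5·7 = 35 | 3·2+4·2+5·3+1·0+2·3 = 35
gcd(5,3,4,5,1,2) = 1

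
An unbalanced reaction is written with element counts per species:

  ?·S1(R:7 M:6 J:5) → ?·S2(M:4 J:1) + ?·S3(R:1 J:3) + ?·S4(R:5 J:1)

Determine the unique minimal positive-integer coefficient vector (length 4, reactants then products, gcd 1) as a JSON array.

Coefficients: [4, 6, 3, 5]

R: 4·7 = 28 | 6·0+3·1+5·5 = 28
M: 4·6 = 24 | 6·4+3·0+5·0 = 24
J: 4·5 = 20 | 6·1+3·3+5·1 = 20
gcd(4,6,3,5) = 1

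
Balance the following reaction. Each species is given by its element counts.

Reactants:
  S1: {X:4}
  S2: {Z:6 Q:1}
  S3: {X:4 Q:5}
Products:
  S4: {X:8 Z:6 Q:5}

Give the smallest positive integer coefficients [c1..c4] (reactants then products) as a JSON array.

X: 6·4+5·0+4·4 = 40 | 5·8 = 40
Z: 6·0+5·6+4·0 = 30 | 5·6 = 30
Q: 6·0+5·1+4·5 = 25 | 5·5 = 25
gcd(6,5,4,5) = 1

Coefficients: [6, 5, 4, 5]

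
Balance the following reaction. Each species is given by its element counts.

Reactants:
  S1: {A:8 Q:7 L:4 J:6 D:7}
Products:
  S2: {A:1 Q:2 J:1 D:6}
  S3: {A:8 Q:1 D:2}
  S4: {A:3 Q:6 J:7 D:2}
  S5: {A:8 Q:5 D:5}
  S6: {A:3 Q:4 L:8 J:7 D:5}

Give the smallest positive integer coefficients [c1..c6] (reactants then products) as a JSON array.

Coefficients: [6, 1, 1, 2, 3, 3]

A: 6·8 = 48 | 1·1+1·8+2·3+3·8+3·3 = 48
Q: 6·7 = 42 | 1·2+1·1+2·6+3·5+3·4 = 42
L: 6·4 = 24 | 1·0+1·0+2·0+3·0+3·8 = 24
J: 6·6 = 36 | 1·1+1·0+2·7+3·0+3·7 = 36
D: 6·7 = 42 | 1·6+1·2+2·2+3·5+3·5 = 42
gcd(6,1,1,2,3,3) = 1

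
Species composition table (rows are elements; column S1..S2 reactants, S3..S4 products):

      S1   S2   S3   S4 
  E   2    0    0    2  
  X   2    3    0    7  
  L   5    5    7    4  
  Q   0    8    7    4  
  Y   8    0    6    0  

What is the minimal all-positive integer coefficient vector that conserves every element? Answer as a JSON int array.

E: 3·2+5·0 = 6 | 4·0+3·2 = 6
X: 3·2+5·3 = 21 | 4·0+3·7 = 21
L: 3·5+5·5 = 40 | 4·7+3·4 = 40
Q: 3·0+5·8 = 40 | 4·7+3·4 = 40
Y: 3·8+5·0 = 24 | 4·6+3·0 = 24
gcd(3,5,4,3) = 1

Coefficients: [3, 5, 4, 3]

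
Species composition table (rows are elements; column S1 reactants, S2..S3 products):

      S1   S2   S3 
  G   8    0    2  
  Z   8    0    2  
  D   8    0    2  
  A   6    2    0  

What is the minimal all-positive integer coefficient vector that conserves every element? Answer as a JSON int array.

G: 1·8 = 8 | 3·0+4·2 = 8
Z: 1·8 = 8 | 3·0+4·2 = 8
D: 1·8 = 8 | 3·0+4·2 = 8
A: 1·6 = 6 | 3·2+4·0 = 6
gcd(1,3,4) = 1

Coefficients: [1, 3, 4]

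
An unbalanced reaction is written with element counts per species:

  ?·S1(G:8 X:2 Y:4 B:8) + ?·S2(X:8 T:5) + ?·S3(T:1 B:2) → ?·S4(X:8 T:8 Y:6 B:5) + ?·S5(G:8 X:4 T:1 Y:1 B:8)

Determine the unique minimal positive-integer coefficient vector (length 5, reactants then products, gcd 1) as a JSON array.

Coefficients: [4, 3, 5, 2, 4]

G: 4·8+3·0+5·0 = 32 | 2·0+4·8 = 32
X: 4·2+3·8+5·0 = 32 | 2·8+4·4 = 32
T: 4·0+3·5+5·1 = 20 | 2·8+4·1 = 20
Y: 4·4+3·0+5·0 = 16 | 2·6+4·1 = 16
B: 4·8+3·0+5·2 = 42 | 2·5+4·8 = 42
gcd(4,3,5,2,4) = 1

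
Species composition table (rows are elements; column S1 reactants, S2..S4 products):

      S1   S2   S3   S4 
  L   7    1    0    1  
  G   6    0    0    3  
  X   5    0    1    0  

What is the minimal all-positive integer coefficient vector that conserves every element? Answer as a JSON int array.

L: 1·7 = 7 | 5·1+5·0+2·1 = 7
G: 1·6 = 6 | 5·0+5·0+2·3 = 6
X: 1·5 = 5 | 5·0+5·1+2·0 = 5
gcd(1,5,5,2) = 1

Coefficients: [1, 5, 5, 2]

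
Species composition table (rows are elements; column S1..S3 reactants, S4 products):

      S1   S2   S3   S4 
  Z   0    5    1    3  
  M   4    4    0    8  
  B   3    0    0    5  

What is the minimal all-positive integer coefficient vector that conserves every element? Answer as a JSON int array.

Coefficients: [5, 1, 4, 3]

Z: 5·0+1·5+4·1 = 9 | 3·3 = 9
M: 5·4+1·4+4·0 = 24 | 3·8 = 24
B: 5·3+1·0+4·0 = 15 | 3·5 = 15
gcd(5,1,4,3) = 1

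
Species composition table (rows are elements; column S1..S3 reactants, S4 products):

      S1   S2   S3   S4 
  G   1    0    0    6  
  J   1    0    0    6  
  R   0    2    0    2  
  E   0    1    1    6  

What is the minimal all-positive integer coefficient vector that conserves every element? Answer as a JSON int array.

Coefficients: [6, 1, 5, 1]

G: 6·1+1·0+5·0 = 6 | 1·6 = 6
J: 6·1+1·0+5·0 = 6 | 1·6 = 6
R: 6·0+1·2+5·0 = 2 | 1·2 = 2
E: 6·0+1·1+5·1 = 6 | 1·6 = 6
gcd(6,1,5,1) = 1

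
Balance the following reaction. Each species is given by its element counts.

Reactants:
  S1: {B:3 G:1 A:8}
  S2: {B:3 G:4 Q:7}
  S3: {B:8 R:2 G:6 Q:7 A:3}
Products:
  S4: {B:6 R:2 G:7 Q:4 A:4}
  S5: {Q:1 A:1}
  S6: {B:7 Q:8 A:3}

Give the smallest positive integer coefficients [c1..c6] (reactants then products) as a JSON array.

Coefficients: [2, 1, 6, 6, 1, 3]

B: 2·3+1·3+6·8 = 57 | 6·6+1·0+3·7 = 57
R: 2·0+1·0+6·2 = 12 | 6·2+1·0+3·0 = 12
G: 2·1+1·4+6·6 = 42 | 6·7+1·0+3·0 = 42
Q: 2·0+1·7+6·7 = 49 | 6·4+1·1+3·8 = 49
A: 2·8+1·0+6·3 = 34 | 6·4+1·1+3·3 = 34
gcd(2,1,6,6,1,3) = 1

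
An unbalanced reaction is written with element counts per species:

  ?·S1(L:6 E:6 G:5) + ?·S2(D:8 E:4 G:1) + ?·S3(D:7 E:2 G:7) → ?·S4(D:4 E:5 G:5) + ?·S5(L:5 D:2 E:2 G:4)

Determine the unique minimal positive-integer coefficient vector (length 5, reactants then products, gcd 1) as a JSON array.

Coefficients: [5, 1, 4, 6, 6]

L: 5·6+1·0+4·0 = 30 | 6·0+6·5 = 30
D: 5·0+1·8+4·7 = 36 | 6·4+6·2 = 36
E: 5·6+1·4+4·2 = 42 | 6·5+6·2 = 42
G: 5·5+1·1+4·7 = 54 | 6·5+6·4 = 54
gcd(5,1,4,6,6) = 1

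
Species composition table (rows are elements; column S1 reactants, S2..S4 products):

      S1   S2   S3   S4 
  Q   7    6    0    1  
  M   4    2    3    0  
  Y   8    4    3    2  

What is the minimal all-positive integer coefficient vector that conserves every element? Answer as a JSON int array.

Coefficients: [3, 3, 2, 3]

Q: 3·7 = 21 | 3·6+2·0+3·1 = 21
M: 3·4 = 12 | 3·2+2·3+3·0 = 12
Y: 3·8 = 24 | 3·4+2·3+3·2 = 24
gcd(3,3,2,3) = 1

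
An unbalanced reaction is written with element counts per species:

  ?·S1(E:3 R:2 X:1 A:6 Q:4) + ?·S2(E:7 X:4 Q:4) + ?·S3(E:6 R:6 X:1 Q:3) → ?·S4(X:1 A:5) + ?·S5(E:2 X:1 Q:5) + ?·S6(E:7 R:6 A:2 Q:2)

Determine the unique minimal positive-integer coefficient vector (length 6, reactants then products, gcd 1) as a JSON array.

E: 6·3+1·7+1·6 = 31 | 6·0+5·2+3·7 = 31
R: 6·2+1·0+1·6 = 18 | 6·0+5·0+3·6 = 18
X: 6·1+1·4+1·1 = 11 | 6·1+5·1+3·0 = 11
A: 6·6+1·0+1·0 = 36 | 6·5+5·0+3·2 = 36
Q: 6·4+1·4+1·3 = 31 | 6·0+5·5+3·2 = 31
gcd(6,1,1,6,5,3) = 1

Coefficients: [6, 1, 1, 6, 5, 3]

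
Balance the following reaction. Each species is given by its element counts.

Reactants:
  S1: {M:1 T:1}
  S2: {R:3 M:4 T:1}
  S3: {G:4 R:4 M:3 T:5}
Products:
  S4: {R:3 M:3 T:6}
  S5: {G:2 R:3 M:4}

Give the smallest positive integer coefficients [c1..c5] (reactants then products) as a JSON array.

G: 3·0+6·0+3·4 = 12 | 4·0+6·2 = 12
R: 3·0+6·3+3·4 = 30 | 4·3+6·3 = 30
M: 3·1+6·4+3·3 = 36 | 4·3+6·4 = 36
T: 3·1+6·1+3·5 = 24 | 4·6+6·0 = 24
gcd(3,6,3,4,6) = 1

Coefficients: [3, 6, 3, 4, 6]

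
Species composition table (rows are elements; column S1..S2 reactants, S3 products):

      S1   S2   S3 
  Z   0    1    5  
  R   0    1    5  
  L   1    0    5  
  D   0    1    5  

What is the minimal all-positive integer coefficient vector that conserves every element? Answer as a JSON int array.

Z: 5·0+5·1 = 5 | 1·5 = 5
R: 5·0+5·1 = 5 | 1·5 = 5
L: 5·1+5·0 = 5 | 1·5 = 5
D: 5·0+5·1 = 5 | 1·5 = 5
gcd(5,5,1) = 1

Coefficients: [5, 5, 1]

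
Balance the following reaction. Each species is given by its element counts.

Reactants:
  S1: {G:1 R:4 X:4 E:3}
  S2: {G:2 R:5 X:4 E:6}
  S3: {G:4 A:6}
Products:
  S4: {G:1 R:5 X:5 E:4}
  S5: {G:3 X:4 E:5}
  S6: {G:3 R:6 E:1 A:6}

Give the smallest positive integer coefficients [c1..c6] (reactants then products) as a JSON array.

Coefficients: [5, 6, 5, 4, 6, 5]

G: 5·1+6·2+5·4 = 37 | 4·1+6·3+5·3 = 37
R: 5·4+6·5+5·0 = 50 | 4·5+6·0+5·6 = 50
X: 5·4+6·4+5·0 = 44 | 4·5+6·4+5·0 = 44
E: 5·3+6·6+5·0 = 51 | 4·4+6·5+5·1 = 51
A: 5·0+6·0+5·6 = 30 | 4·0+6·0+5·6 = 30
gcd(5,6,5,4,6,5) = 1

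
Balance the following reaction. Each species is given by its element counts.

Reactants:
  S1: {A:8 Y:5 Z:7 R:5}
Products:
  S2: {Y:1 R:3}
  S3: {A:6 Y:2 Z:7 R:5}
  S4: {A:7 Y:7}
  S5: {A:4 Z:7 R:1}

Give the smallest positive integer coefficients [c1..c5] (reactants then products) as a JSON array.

A: 4·8 = 32 | 4·0+1·6+2·7+3·4 = 32
Y: 4·5 = 20 | 4·1+1·2+2·7+3·0 = 20
Z: 4·7 = 28 | 4·0+1·7+2·0+3·7 = 28
R: 4·5 = 20 | 4·3+1·5+2·0+3·1 = 20
gcd(4,4,1,2,3) = 1

Coefficients: [4, 4, 1, 2, 3]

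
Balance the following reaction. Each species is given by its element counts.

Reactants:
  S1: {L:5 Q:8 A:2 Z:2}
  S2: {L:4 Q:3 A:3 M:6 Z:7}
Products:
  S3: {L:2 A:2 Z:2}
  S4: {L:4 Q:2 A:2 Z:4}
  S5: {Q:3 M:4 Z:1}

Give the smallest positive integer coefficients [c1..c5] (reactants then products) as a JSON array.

L: 2·5+4·4 = 26 | 3·2+5·4+6·0 = 26
Q: 2·8+4·3 = 28 | 3·0+5·2+6·3 = 28
A: 2·2+4·3 = 16 | 3·2+5·2+6·0 = 16
M: 2·0+4·6 = 24 | 3·0+5·0+6·4 = 24
Z: 2·2+4·7 = 32 | 3·2+5·4+6·1 = 32
gcd(2,4,3,5,6) = 1

Coefficients: [2, 4, 3, 5, 6]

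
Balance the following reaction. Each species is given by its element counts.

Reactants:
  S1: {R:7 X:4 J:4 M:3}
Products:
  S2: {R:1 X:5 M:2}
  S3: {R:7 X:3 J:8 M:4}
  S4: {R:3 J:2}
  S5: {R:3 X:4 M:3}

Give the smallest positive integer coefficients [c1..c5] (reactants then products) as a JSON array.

Coefficients: [5, 1, 1, 6, 3]

R: 5·7 = 35 | 1·1+1·7+6·3+3·3 = 35
X: 5·4 = 20 | 1·5+1·3+6·0+3·4 = 20
J: 5·4 = 20 | 1·0+1·8+6·2+3·0 = 20
M: 5·3 = 15 | 1·2+1·4+6·0+3·3 = 15
gcd(5,1,1,6,3) = 1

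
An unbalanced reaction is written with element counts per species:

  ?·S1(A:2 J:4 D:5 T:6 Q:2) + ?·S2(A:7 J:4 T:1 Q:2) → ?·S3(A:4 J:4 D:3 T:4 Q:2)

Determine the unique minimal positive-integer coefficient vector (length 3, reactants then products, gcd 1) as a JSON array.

Coefficients: [3, 2, 5]

A: 3·2+2·7 = 20 | 5·4 = 20
J: 3·4+2·4 = 20 | 5·4 = 20
D: 3·5+2·0 = 15 | 5·3 = 15
T: 3·6+2·1 = 20 | 5·4 = 20
Q: 3·2+2·2 = 10 | 5·2 = 10
gcd(3,2,5) = 1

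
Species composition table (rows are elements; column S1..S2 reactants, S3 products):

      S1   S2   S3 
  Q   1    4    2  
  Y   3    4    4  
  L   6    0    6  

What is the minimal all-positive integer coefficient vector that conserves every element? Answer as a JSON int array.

Q: 4·1+1·4 = 8 | 4·2 = 8
Y: 4·3+1·4 = 16 | 4·4 = 16
L: 4·6+1·0 = 24 | 4·6 = 24
gcd(4,1,4) = 1

Coefficients: [4, 1, 4]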